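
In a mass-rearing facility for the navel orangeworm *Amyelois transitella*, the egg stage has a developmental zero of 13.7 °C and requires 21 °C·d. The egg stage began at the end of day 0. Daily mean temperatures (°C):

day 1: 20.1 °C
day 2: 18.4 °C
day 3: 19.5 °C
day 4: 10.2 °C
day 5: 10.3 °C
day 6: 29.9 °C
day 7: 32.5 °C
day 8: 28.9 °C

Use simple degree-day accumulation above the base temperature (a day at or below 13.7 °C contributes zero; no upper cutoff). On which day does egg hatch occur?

Daily DD above 13.7 °C: 6.4, 4.7, 5.8, 0.0, 0.0, 16.2, 18.8, 15.2.
Cumulative: 6.4, 11.1, 16.9, 16.9, 16.9, 33.1, 51.9, 67.1.
The total first reaches 21 DD on day 6.

day 6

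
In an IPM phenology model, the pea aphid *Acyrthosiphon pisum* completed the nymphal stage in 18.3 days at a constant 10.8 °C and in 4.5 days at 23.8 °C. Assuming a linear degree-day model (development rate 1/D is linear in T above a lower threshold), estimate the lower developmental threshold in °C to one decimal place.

Equal thermal constants: D₁(T₁ − T_b) = D₂(T₂ − T_b).
18.3·(10.8 − T_b) = 4.5·(23.8 − T_b)
T_b = (18.3·10.8 − 4.5·23.8) / (18.3 − 4.5) = 90.54 / 13.8 = 6.561 °C ≈ 6.6 °C.

6.6 °C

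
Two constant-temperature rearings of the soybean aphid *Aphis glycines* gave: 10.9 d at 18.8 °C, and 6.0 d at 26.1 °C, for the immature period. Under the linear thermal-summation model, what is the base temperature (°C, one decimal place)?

9.9 °C

Under the model K = D·(T − T_b), so D₁·(T₁ − T_b) = D₂·(T₂ − T_b).
10.9·(18.8 − T_b) = 6.0·(26.1 − T_b)
T_b = (10.9·18.8 − 6.0·26.1) / (10.9 − 6.0) = 48.32 / 4.9 = 9.861 °C ≈ 9.9 °C.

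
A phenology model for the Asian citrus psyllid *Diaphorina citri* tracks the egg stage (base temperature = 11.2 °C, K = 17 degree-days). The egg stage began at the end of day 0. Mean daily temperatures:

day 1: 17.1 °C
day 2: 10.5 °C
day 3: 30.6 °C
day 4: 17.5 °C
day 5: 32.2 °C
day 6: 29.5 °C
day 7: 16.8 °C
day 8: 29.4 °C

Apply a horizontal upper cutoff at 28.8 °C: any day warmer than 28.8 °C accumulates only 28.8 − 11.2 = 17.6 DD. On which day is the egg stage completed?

Daily DD above 11.2 °C (capped at 17.6): 5.9, 0.0, 17.6, 6.3, 17.6, 17.6, 5.6, 17.6.
Cumulative: 5.9, 5.9, 23.5, 29.8, 47.4, 65.0, 70.6, 88.2.
The total first reaches 17 DD on day 3.

day 3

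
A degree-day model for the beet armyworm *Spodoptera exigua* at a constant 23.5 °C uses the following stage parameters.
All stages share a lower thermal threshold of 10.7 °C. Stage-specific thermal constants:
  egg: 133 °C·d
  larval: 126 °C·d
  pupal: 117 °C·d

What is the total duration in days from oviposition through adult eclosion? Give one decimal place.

Daily accumulation at 23.5 °C = 23.5 − 10.7 = 12.8 DD/day.
Total K = 133 + 126 + 117 = 376 DD.
Total duration = 376 / 12.8 = 29.375 ≈ 29.4 days.

29.4 days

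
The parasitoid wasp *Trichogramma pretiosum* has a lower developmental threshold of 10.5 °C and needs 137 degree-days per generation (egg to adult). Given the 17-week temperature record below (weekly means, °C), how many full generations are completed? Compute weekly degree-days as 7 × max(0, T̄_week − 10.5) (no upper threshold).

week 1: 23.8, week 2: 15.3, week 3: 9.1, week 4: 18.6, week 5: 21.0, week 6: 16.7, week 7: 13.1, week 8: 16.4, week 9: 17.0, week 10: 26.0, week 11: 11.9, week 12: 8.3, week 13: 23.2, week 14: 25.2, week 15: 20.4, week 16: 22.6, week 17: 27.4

7 generations

Weekly DD (7 × max(0, T̄ − 10.5)): 93.1, 33.6, 0.0, 56.7, 73.5, 43.4, 18.2, 41.3, 45.5, 108.5, 9.8, 0.0, 88.9, 102.9, 69.3, 84.7, 118.3.
Season total = 987.7 DD.
Complete generations = ⌊987.7 / 137⌋ = 7.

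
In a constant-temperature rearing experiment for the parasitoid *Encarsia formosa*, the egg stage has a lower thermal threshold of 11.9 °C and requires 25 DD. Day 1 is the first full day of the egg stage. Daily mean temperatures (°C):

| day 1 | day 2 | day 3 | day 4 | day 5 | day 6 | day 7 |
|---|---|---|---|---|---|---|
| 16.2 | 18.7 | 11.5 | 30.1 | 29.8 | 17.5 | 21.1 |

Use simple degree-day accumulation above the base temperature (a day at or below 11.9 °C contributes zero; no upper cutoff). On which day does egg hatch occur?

day 4

Daily DD above 11.9 °C: 4.3, 6.8, 0.0, 18.2, 17.9, 5.6, 9.2.
Cumulative: 4.3, 11.1, 11.1, 29.3, 47.2, 52.8, 62.0.
The total first reaches 25 DD on day 4.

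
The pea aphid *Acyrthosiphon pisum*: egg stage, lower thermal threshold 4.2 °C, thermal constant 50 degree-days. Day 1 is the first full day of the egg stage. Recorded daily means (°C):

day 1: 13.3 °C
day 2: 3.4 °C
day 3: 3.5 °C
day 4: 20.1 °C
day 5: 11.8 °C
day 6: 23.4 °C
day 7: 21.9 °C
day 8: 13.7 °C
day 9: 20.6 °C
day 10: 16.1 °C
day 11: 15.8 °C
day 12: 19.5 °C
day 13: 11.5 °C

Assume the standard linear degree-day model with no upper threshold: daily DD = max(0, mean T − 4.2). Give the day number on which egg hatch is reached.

day 6

Daily DD above 4.2 °C: 9.1, 0.0, 0.0, 15.9, 7.6, 19.2, 17.7, 9.5, 16.4, 11.9, 11.6, 15.3, 7.3.
Cumulative: 9.1, 9.1, 9.1, 25.0, 32.6, 51.8, 69.5, 79.0, 95.4, 107.3, 118.9, 134.2, 141.5.
The total first reaches 50 DD on day 6.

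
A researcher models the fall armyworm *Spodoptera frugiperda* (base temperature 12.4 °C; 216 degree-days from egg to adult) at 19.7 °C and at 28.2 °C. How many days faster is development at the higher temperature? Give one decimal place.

At 19.7 °C: 216 / (19.7 − 12.4) = 216 / 7.3 = 29.589 d.
At 28.2 °C: 216 / (28.2 − 12.4) = 216 / 15.8 = 13.671 d.
Difference = |29.589 − 13.671| = 15.918 ≈ 15.9 days.

15.9 days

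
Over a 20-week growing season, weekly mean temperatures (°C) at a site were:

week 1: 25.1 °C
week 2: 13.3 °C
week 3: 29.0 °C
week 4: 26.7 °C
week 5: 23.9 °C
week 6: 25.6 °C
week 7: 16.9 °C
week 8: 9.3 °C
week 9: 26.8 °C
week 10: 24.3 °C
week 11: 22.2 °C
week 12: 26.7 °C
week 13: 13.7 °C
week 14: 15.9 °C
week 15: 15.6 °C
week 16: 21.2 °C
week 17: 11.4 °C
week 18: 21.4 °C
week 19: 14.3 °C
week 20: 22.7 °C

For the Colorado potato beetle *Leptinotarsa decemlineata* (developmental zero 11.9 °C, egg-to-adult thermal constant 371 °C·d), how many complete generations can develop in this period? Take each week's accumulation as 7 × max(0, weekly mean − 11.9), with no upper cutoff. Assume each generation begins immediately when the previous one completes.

3 generations

Weekly DD (7 × max(0, T̄ − 11.9)): 92.4, 9.8, 119.7, 103.6, 84.0, 95.9, 35.0, 0.0, 104.3, 86.8, 72.1, 103.6, 12.6, 28.0, 25.9, 65.1, 0.0, 66.5, 16.8, 75.6.
Season total = 1197.7 DD.
Complete generations = ⌊1197.7 / 371⌋ = 3.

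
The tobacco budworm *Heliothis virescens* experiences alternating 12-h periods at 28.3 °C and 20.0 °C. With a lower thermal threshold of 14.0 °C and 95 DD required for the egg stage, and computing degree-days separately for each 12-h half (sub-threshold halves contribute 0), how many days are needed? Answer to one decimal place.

Day half: max(0, 28.3 − 14.0) × 0.5 = 14.3 × 0.5 = 7.15 DD.
Night half: max(0, 20.0 − 14.0) × 0.5 = 6.0 × 0.5 = 3.00 DD.
Per 24 h: 10.15 DD/day.
Duration = 95 / 10.15 = 9.360 ≈ 9.4 days.

9.4 days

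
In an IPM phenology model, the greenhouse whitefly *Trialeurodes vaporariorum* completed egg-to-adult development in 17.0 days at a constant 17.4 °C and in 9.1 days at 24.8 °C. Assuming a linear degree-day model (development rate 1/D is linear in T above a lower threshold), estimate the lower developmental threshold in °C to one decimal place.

8.9 °C

Under the model K = D·(T − T_b), so D₁·(T₁ − T_b) = D₂·(T₂ − T_b).
17.0·(17.4 − T_b) = 9.1·(24.8 − T_b)
T_b = (17.0·17.4 − 9.1·24.8) / (17.0 − 9.1) = 70.12 / 7.9 = 8.876 °C ≈ 8.9 °C.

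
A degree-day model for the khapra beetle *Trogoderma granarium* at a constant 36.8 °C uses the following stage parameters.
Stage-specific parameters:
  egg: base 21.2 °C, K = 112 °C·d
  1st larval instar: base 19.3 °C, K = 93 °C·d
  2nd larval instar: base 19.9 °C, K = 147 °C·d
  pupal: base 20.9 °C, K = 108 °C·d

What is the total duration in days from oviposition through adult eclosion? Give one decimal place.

28.0 days

egg: 112 / (36.8 − 21.2) = 112 / 15.6 = 7.179 d.
1st larval instar: 93 / (36.8 − 19.3) = 93 / 17.5 = 5.314 d.
2nd larval instar: 147 / (36.8 − 19.9) = 147 / 16.9 = 8.698 d.
pupal: 108 / (36.8 − 20.9) = 108 / 15.9 = 6.792 d.
Sum = 27.984 ≈ 28.0 days.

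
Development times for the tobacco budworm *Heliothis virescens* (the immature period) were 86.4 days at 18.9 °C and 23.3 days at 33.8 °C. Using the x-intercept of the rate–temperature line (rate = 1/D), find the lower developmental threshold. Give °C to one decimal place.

Equal thermal constants: D₁(T₁ − T_b) = D₂(T₂ − T_b).
86.4·(18.9 − T_b) = 23.3·(33.8 − T_b)
T_b = (86.4·18.9 − 23.3·33.8) / (86.4 − 23.3) = 845.42 / 63.1 = 13.398 °C ≈ 13.4 °C.

13.4 °C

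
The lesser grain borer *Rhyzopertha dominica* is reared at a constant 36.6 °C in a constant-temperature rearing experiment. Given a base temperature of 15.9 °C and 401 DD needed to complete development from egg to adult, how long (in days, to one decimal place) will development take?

19.4 days

Daily accumulation = 36.6 − 15.9 = 20.7 DD/day.
Duration = 401 / 20.7 = 19.372 ≈ 19.4 days.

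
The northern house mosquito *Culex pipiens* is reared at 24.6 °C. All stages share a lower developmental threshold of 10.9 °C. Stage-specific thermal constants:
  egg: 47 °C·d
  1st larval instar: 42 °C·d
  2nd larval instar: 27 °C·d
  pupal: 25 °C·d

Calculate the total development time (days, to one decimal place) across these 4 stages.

Daily accumulation at 24.6 °C = 24.6 − 10.9 = 13.7 DD/day.
Total K = 47 + 42 + 27 + 25 = 141 DD.
Total duration = 141 / 13.7 = 10.292 ≈ 10.3 days.

10.3 days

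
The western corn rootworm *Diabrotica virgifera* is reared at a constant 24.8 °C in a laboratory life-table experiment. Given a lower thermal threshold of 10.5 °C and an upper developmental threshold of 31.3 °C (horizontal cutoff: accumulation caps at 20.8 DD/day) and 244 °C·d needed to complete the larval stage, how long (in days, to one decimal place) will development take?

Daily accumulation = 24.8 − 10.5 = 14.3 DD/day.
Duration = 244 / 14.3 = 17.063 ≈ 17.1 days.

17.1 days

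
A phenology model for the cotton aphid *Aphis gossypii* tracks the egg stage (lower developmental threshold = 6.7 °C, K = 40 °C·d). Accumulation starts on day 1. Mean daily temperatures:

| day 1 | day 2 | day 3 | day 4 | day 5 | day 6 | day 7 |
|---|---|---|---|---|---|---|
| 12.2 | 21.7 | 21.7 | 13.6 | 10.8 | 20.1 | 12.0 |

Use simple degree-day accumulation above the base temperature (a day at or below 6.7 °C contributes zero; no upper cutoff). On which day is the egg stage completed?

day 4

Daily DD above 6.7 °C: 5.5, 15.0, 15.0, 6.9, 4.1, 13.4, 5.3.
Cumulative: 5.5, 20.5, 35.5, 42.4, 46.5, 59.9, 65.2.
The total first reaches 40 DD on day 4.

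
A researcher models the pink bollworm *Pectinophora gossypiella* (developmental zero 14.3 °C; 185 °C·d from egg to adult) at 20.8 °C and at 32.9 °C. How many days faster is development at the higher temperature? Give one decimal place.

18.5 days

At 20.8 °C: 185 / (20.8 − 14.3) = 185 / 6.5 = 28.462 d.
At 32.9 °C: 185 / (32.9 − 14.3) = 185 / 18.6 = 9.946 d.
Difference = |28.462 − 9.946| = 18.515 ≈ 18.5 days.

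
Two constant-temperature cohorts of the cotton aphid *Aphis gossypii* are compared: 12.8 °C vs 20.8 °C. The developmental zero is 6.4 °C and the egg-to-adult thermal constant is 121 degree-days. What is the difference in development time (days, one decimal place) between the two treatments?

10.5 days

At 12.8 °C: 121 / (12.8 − 6.4) = 121 / 6.4 = 18.906 d.
At 20.8 °C: 121 / (20.8 − 6.4) = 121 / 14.4 = 8.403 d.
Difference = |18.906 − 8.403| = 10.503 ≈ 10.5 days.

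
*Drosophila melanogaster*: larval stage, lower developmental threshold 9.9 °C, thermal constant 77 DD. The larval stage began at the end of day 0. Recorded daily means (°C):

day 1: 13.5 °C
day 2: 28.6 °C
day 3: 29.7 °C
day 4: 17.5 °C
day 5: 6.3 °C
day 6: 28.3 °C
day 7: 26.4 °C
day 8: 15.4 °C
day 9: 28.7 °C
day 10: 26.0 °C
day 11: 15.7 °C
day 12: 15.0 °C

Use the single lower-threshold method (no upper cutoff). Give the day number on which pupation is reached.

Daily DD above 9.9 °C: 3.6, 18.7, 19.8, 7.6, 0.0, 18.4, 16.5, 5.5, 18.8, 16.1, 5.8, 5.1.
Cumulative: 3.6, 22.3, 42.1, 49.7, 49.7, 68.1, 84.6, 90.1, 108.9, 125.0, 130.8, 135.9.
The total first reaches 77 DD on day 7.

day 7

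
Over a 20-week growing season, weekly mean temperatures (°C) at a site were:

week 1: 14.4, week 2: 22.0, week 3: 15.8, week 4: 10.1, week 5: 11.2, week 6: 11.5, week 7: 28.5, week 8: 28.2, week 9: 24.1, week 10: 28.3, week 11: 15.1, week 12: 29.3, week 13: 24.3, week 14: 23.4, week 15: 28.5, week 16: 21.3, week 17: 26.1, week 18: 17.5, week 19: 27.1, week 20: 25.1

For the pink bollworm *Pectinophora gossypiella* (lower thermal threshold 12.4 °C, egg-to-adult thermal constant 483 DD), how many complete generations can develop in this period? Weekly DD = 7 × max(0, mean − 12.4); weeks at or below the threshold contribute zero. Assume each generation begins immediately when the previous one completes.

Weekly DD (7 × max(0, T̄ − 12.4)): 14.0, 67.2, 23.8, 0.0, 0.0, 0.0, 112.7, 110.6, 81.9, 111.3, 18.9, 118.3, 83.3, 77.0, 112.7, 62.3, 95.9, 35.7, 102.9, 88.9.
Season total = 1317.4 DD.
Complete generations = ⌊1317.4 / 483⌋ = 2.

2 generations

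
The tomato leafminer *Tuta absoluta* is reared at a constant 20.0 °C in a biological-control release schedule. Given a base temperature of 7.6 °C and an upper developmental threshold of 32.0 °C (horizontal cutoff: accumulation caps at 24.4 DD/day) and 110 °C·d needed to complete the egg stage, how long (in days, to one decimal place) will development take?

Daily accumulation = 20.0 − 7.6 = 12.4 DD/day.
Duration = 110 / 12.4 = 8.871 ≈ 8.9 days.

8.9 days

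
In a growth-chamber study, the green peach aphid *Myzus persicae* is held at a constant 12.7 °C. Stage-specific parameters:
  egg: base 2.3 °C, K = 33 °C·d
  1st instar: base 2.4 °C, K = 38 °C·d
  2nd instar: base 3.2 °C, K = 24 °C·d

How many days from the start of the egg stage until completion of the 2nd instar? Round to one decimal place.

9.4 days

egg: 33 / (12.7 − 2.3) = 33 / 10.4 = 3.173 d.
1st instar: 38 / (12.7 − 2.4) = 38 / 10.3 = 3.689 d.
2nd instar: 24 / (12.7 − 3.2) = 24 / 9.5 = 2.526 d.
Sum = 9.389 ≈ 9.4 days.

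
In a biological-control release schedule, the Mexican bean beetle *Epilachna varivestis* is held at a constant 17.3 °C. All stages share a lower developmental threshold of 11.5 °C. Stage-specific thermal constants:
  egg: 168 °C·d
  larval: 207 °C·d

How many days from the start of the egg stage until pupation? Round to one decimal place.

Daily accumulation at 17.3 °C = 17.3 − 11.5 = 5.8 DD/day.
Total K = 168 + 207 = 375 DD.
Total duration = 375 / 5.8 = 64.655 ≈ 64.7 days.

64.7 days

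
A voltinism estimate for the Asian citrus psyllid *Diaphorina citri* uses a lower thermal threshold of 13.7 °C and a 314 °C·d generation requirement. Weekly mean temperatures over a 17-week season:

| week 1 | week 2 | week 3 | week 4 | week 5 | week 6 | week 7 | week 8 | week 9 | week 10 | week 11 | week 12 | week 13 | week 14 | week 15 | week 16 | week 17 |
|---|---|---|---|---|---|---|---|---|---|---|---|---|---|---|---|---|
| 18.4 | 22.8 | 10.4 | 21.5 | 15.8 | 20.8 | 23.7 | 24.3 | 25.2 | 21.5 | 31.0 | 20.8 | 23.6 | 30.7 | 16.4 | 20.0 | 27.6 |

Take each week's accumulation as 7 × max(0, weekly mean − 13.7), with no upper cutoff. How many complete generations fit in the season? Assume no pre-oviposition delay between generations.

Weekly DD (7 × max(0, T̄ − 13.7)): 32.9, 63.7, 0.0, 54.6, 14.7, 49.7, 70.0, 74.2, 80.5, 54.6, 121.1, 49.7, 69.3, 119.0, 18.9, 44.1, 97.3.
Season total = 1014.3 DD.
Complete generations = ⌊1014.3 / 314⌋ = 3.

3 generations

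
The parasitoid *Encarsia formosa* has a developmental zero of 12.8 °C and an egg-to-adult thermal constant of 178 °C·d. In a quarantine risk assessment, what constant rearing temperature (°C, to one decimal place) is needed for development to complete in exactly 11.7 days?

28.0 °C

Required daily accumulation = 178 / 11.7 = 15.214 DD/day.
T = T_base + 15.214 = 12.8 + 15.214 = 28.014 ≈ 28.0 °C.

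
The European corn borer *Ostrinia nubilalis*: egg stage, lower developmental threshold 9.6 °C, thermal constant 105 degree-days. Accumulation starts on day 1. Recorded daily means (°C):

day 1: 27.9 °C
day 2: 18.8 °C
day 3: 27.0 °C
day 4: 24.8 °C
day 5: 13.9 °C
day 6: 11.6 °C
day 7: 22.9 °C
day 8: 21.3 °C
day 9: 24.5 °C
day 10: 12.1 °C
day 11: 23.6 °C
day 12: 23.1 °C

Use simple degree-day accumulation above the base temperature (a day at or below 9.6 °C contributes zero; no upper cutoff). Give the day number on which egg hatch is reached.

Daily DD above 9.6 °C: 18.3, 9.2, 17.4, 15.2, 4.3, 2.0, 13.3, 11.7, 14.9, 2.5, 14.0, 13.5.
Cumulative: 18.3, 27.5, 44.9, 60.1, 64.4, 66.4, 79.7, 91.4, 106.3, 108.8, 122.8, 136.3.
The total first reaches 105 DD on day 9.

day 9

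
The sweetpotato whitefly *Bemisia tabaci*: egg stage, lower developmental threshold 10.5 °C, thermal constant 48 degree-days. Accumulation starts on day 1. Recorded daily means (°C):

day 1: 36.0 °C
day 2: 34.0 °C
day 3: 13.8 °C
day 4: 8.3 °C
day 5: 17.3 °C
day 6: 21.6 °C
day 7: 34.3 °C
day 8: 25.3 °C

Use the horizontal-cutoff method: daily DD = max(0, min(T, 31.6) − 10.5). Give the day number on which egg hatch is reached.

day 5

Daily DD above 10.5 °C (capped at 21.1): 21.1, 21.1, 3.3, 0.0, 6.8, 11.1, 21.1, 14.8.
Cumulative: 21.1, 42.2, 45.5, 45.5, 52.3, 63.4, 84.5, 99.3.
The total first reaches 48 DD on day 5.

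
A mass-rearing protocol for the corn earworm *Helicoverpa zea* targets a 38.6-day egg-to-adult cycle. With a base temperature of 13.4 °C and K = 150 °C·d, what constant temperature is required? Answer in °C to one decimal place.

17.3 °C

Required daily accumulation = 150 / 38.6 = 3.886 DD/day.
T = T_base + 3.886 = 13.4 + 3.886 = 17.286 ≈ 17.3 °C.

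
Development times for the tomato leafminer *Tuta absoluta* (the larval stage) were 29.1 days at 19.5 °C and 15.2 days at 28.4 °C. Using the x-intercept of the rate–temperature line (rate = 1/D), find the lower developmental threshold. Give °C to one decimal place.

9.8 °C

Under the model K = D·(T − T_b), so D₁·(T₁ − T_b) = D₂·(T₂ − T_b).
29.1·(19.5 − T_b) = 15.2·(28.4 − T_b)
T_b = (29.1·19.5 − 15.2·28.4) / (29.1 − 15.2) = 135.77 / 13.9 = 9.768 °C ≈ 9.8 °C.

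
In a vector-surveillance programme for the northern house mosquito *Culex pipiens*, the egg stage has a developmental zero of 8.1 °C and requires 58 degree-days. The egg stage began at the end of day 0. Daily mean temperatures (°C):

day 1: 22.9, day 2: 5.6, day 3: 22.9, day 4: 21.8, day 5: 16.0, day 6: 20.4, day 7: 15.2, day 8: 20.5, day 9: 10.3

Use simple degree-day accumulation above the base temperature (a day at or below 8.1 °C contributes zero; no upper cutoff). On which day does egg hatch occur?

day 6

Daily DD above 8.1 °C: 14.8, 0.0, 14.8, 13.7, 7.9, 12.3, 7.1, 12.4, 2.2.
Cumulative: 14.8, 14.8, 29.6, 43.3, 51.2, 63.5, 70.6, 83.0, 85.2.
The total first reaches 58 DD on day 6.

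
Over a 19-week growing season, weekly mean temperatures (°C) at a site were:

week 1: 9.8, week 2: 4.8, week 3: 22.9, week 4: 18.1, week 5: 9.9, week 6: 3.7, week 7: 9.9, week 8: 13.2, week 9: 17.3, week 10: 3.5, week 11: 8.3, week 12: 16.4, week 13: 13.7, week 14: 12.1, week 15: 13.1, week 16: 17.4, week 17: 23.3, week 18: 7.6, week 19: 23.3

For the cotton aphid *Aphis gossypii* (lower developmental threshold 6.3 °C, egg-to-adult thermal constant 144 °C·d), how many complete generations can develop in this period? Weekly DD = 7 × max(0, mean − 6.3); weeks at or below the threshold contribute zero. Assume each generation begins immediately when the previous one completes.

6 generations

Weekly DD (7 × max(0, T̄ − 6.3)): 24.5, 0.0, 116.2, 82.6, 25.2, 0.0, 25.2, 48.3, 77.0, 0.0, 14.0, 70.7, 51.8, 40.6, 47.6, 77.7, 119.0, 9.1, 119.0.
Season total = 948.5 DD.
Complete generations = ⌊948.5 / 144⌋ = 6.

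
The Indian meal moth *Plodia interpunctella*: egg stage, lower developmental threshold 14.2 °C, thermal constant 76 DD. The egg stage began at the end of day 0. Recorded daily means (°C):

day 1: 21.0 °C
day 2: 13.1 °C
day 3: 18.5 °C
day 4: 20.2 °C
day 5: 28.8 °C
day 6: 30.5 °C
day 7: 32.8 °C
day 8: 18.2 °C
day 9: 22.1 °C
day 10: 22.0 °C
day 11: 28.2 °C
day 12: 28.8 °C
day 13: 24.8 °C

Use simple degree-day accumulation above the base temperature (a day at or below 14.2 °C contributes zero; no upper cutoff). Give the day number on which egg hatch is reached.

day 9

Daily DD above 14.2 °C: 6.8, 0.0, 4.3, 6.0, 14.6, 16.3, 18.6, 4.0, 7.9, 7.8, 14.0, 14.6, 10.6.
Cumulative: 6.8, 6.8, 11.1, 17.1, 31.7, 48.0, 66.6, 70.6, 78.5, 86.3, 100.3, 114.9, 125.5.
The total first reaches 76 DD on day 9.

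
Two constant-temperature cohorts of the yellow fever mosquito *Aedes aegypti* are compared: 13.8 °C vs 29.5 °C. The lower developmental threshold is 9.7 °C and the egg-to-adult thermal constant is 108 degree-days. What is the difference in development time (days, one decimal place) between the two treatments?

At 13.8 °C: 108 / (13.8 − 9.7) = 108 / 4.1 = 26.341 d.
At 29.5 °C: 108 / (29.5 − 9.7) = 108 / 19.8 = 5.455 d.
Difference = |26.341 − 5.455| = 20.887 ≈ 20.9 days.

20.9 days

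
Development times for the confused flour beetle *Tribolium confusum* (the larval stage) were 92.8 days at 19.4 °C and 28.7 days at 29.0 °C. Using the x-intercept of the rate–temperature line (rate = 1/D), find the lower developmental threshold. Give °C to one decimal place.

Linear rate model ⇒ the product D·(T − T_b) is constant across temperatures.
92.8·(19.4 − T_b) = 28.7·(29.0 − T_b)
T_b = (92.8·19.4 − 28.7·29.0) / (92.8 − 28.7) = 968.02 / 64.1 = 15.102 °C ≈ 15.1 °C.

15.1 °C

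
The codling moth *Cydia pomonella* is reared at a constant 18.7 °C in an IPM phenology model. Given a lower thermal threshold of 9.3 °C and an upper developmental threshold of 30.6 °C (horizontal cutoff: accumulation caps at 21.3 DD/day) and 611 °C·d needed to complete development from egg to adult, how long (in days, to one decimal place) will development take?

65.0 days

Daily accumulation = 18.7 − 9.3 = 9.4 DD/day.
Duration = 611 / 9.4 = 65.000 ≈ 65.0 days.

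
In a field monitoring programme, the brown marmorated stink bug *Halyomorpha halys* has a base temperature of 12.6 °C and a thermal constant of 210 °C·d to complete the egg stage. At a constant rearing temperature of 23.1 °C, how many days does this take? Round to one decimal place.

20.0 days

Daily accumulation = 23.1 − 12.6 = 10.5 DD/day.
Duration = 210 / 10.5 = 20.000 ≈ 20.0 days.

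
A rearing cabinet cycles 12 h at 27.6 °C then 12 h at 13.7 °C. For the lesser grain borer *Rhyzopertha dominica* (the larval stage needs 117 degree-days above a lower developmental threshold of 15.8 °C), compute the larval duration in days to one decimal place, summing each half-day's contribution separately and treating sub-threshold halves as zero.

Day half: max(0, 27.6 − 15.8) × 0.5 = 11.8 × 0.5 = 5.90 DD.
Night half: max(0, 13.7 − 15.8) × 0.5 = 0.0 × 0.5 = 0.00 DD.
Per 24 h: 5.90 DD/day.
Duration = 117 / 5.90 = 19.831 ≈ 19.8 days.

19.8 days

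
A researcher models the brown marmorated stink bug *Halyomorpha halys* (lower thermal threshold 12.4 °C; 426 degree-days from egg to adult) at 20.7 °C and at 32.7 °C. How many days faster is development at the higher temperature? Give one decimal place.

At 20.7 °C: 426 / (20.7 − 12.4) = 426 / 8.3 = 51.325 d.
At 32.7 °C: 426 / (32.7 − 12.4) = 426 / 20.3 = 20.985 d.
Difference = |51.325 − 20.985| = 30.340 ≈ 30.3 days.

30.3 days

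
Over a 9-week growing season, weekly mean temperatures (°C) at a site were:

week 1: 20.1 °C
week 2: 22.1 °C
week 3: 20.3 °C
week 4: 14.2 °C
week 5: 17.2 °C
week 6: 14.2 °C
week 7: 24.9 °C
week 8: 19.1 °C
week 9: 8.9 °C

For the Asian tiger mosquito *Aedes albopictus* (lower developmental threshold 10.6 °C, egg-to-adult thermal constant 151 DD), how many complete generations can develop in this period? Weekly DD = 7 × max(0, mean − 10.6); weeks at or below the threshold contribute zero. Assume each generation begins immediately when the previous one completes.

3 generations

Weekly DD (7 × max(0, T̄ − 10.6)): 66.5, 80.5, 67.9, 25.2, 46.2, 25.2, 100.1, 59.5, 0.0.
Season total = 471.1 DD.
Complete generations = ⌊471.1 / 151⌋ = 3.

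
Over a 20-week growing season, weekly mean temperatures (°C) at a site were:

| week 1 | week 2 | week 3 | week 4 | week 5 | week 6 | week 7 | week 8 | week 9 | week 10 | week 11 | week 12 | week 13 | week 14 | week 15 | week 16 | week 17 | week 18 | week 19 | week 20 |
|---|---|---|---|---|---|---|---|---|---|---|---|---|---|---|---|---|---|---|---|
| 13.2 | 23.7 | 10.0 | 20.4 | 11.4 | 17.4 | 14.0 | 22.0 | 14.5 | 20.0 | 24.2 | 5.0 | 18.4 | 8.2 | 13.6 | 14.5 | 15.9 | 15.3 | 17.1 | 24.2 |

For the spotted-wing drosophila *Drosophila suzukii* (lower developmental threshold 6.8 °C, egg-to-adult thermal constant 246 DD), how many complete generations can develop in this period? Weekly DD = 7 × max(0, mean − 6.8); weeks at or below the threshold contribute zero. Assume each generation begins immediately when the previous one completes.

Weekly DD (7 × max(0, T̄ − 6.8)): 44.8, 118.3, 22.4, 95.2, 32.2, 74.2, 50.4, 106.4, 53.9, 92.4, 121.8, 0.0, 81.2, 9.8, 47.6, 53.9, 63.7, 59.5, 72.1, 121.8.
Season total = 1321.6 DD.
Complete generations = ⌊1321.6 / 246⌋ = 5.

5 generations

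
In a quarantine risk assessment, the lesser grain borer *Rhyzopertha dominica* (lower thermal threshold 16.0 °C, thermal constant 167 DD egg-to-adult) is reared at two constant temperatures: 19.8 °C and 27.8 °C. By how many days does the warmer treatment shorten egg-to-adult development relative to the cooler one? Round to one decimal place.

29.8 days

At 19.8 °C: 167 / (19.8 − 16.0) = 167 / 3.8 = 43.947 d.
At 27.8 °C: 167 / (27.8 − 16.0) = 167 / 11.8 = 14.153 d.
Difference = |43.947 − 14.153| = 29.795 ≈ 29.8 days.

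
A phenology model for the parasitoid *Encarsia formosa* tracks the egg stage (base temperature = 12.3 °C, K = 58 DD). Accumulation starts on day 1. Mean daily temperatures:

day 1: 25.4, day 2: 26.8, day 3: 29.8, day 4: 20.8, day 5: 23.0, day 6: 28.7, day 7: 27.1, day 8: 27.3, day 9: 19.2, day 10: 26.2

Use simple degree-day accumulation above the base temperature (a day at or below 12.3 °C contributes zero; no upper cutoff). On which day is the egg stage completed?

day 5

Daily DD above 12.3 °C: 13.1, 14.5, 17.5, 8.5, 10.7, 16.4, 14.8, 15.0, 6.9, 13.9.
Cumulative: 13.1, 27.6, 45.1, 53.6, 64.3, 80.7, 95.5, 110.5, 117.4, 131.3.
The total first reaches 58 DD on day 5.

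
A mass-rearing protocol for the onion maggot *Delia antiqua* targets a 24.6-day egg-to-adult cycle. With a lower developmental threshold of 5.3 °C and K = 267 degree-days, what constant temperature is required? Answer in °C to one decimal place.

Required daily accumulation = 267 / 24.6 = 10.854 DD/day.
T = T_base + 10.854 = 5.3 + 10.854 = 16.154 ≈ 16.2 °C.

16.2 °C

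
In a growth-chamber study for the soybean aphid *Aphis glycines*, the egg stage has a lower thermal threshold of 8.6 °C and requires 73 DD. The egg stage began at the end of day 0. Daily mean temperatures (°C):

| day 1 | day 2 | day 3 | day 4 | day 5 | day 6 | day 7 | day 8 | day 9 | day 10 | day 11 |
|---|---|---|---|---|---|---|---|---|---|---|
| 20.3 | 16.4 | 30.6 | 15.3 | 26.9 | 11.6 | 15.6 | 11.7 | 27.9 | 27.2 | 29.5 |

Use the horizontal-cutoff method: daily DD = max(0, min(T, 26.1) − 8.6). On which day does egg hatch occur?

day 8

Daily DD above 8.6 °C (capped at 17.5): 11.7, 7.8, 17.5, 6.7, 17.5, 3.0, 7.0, 3.1, 17.5, 17.5, 17.5.
Cumulative: 11.7, 19.5, 37.0, 43.7, 61.2, 64.2, 71.2, 74.3, 91.8, 109.3, 126.8.
The total first reaches 73 DD on day 8.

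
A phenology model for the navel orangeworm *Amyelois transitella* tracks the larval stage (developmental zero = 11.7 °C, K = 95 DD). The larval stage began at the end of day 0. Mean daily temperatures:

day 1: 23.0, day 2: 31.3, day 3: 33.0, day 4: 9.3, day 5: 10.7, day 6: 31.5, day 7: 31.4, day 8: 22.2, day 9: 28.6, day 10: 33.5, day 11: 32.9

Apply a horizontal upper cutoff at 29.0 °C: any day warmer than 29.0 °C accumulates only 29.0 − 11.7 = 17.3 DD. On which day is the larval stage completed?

Daily DD above 11.7 °C (capped at 17.3): 11.3, 17.3, 17.3, 0.0, 0.0, 17.3, 17.3, 10.5, 16.9, 17.3, 17.3.
Cumulative: 11.3, 28.6, 45.9, 45.9, 45.9, 63.2, 80.5, 91.0, 107.9, 125.2, 142.5.
The total first reaches 95 DD on day 9.

day 9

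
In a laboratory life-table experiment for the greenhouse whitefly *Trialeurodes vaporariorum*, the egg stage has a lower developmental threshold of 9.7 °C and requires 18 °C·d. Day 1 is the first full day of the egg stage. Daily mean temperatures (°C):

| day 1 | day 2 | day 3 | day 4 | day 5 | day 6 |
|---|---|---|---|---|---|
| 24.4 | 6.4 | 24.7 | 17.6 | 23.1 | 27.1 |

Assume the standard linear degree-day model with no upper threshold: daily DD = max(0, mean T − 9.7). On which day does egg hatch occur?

day 3

Daily DD above 9.7 °C: 14.7, 0.0, 15.0, 7.9, 13.4, 17.4.
Cumulative: 14.7, 14.7, 29.7, 37.6, 51.0, 68.4.
The total first reaches 18 DD on day 3.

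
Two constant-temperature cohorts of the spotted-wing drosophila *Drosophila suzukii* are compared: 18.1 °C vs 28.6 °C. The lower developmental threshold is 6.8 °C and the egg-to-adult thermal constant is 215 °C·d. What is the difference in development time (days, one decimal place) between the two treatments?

At 18.1 °C: 215 / (18.1 − 6.8) = 215 / 11.3 = 19.027 d.
At 28.6 °C: 215 / (28.6 − 6.8) = 215 / 21.8 = 9.862 d.
Difference = |19.027 − 9.862| = 9.164 ≈ 9.2 days.

9.2 days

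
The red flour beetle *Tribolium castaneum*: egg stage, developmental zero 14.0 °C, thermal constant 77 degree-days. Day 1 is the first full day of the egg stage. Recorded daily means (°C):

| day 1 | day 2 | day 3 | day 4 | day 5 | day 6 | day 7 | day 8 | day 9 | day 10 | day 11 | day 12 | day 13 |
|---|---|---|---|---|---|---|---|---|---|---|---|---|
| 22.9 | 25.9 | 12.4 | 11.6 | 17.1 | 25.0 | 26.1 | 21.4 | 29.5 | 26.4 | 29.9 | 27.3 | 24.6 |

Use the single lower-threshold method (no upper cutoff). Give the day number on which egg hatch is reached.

day 10

Daily DD above 14.0 °C: 8.9, 11.9, 0.0, 0.0, 3.1, 11.0, 12.1, 7.4, 15.5, 12.4, 15.9, 13.3, 10.6.
Cumulative: 8.9, 20.8, 20.8, 20.8, 23.9, 34.9, 47.0, 54.4, 69.9, 82.3, 98.2, 111.5, 122.1.
The total first reaches 77 DD on day 10.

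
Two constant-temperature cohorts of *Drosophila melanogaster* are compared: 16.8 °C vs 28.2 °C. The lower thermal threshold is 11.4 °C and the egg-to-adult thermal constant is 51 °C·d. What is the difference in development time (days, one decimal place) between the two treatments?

6.4 days

At 16.8 °C: 51 / (16.8 − 11.4) = 51 / 5.4 = 9.444 d.
At 28.2 °C: 51 / (28.2 − 11.4) = 51 / 16.8 = 3.036 d.
Difference = |9.444 − 3.036| = 6.409 ≈ 6.4 days.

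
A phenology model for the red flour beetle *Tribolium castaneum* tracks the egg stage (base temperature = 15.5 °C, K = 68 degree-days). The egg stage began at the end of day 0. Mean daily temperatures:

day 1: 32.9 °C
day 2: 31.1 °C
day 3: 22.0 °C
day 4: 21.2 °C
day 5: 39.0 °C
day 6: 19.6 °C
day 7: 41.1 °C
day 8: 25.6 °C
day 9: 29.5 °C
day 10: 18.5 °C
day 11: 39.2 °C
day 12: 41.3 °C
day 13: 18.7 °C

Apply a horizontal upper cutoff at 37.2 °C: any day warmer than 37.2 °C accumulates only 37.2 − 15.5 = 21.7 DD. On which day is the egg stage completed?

Daily DD above 15.5 °C (capped at 21.7): 17.4, 15.6, 6.5, 5.7, 21.7, 4.1, 21.7, 10.1, 14.0, 3.0, 21.7, 21.7, 3.2.
Cumulative: 17.4, 33.0, 39.5, 45.2, 66.9, 71.0, 92.7, 102.8, 116.8, 119.8, 141.5, 163.2, 166.4.
The total first reaches 68 DD on day 6.

day 6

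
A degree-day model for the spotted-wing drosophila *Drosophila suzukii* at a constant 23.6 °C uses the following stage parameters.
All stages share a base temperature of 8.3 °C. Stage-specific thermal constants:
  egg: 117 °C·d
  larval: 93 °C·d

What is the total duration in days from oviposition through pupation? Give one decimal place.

13.7 days

Daily accumulation at 23.6 °C = 23.6 − 8.3 = 15.3 DD/day.
Total K = 117 + 93 = 210 DD.
Total duration = 210 / 15.3 = 13.725 ≈ 13.7 days.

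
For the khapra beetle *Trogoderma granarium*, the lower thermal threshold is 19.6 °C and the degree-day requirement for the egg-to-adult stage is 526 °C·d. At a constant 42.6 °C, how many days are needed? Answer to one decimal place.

22.9 days

Daily accumulation = 42.6 − 19.6 = 23.0 DD/day.
Duration = 526 / 23.0 = 22.870 ≈ 22.9 days.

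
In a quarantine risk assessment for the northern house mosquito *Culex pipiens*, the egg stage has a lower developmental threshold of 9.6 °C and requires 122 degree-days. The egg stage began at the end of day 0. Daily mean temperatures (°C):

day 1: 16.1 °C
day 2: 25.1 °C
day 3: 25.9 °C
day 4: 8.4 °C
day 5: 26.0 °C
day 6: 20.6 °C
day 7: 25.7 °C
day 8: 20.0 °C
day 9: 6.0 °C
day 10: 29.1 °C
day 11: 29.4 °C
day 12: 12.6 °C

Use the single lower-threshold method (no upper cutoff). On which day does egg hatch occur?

Daily DD above 9.6 °C: 6.5, 15.5, 16.3, 0.0, 16.4, 11.0, 16.1, 10.4, 0.0, 19.5, 19.8, 3.0.
Cumulative: 6.5, 22.0, 38.3, 38.3, 54.7, 65.7, 81.8, 92.2, 92.2, 111.7, 131.5, 134.5.
The total first reaches 122 DD on day 11.

day 11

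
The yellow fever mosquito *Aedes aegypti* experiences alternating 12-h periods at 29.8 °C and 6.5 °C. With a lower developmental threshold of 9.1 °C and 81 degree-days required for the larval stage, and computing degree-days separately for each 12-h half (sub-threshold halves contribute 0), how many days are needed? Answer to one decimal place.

Day half: max(0, 29.8 − 9.1) × 0.5 = 20.7 × 0.5 = 10.35 DD.
Night half: max(0, 6.5 − 9.1) × 0.5 = 0.0 × 0.5 = 0.00 DD.
Per 24 h: 10.35 DD/day.
Duration = 81 / 10.35 = 7.826 ≈ 7.8 days.

7.8 days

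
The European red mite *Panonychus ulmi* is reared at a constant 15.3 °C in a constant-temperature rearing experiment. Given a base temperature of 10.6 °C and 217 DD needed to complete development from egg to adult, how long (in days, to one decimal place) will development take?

Daily accumulation = 15.3 − 10.6 = 4.7 DD/day.
Duration = 217 / 4.7 = 46.170 ≈ 46.2 days.

46.2 days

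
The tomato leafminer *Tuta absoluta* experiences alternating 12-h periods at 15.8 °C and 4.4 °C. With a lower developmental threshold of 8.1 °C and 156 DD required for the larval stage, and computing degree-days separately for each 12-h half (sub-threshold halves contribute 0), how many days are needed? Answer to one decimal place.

Day half: max(0, 15.8 − 8.1) × 0.5 = 7.7 × 0.5 = 3.85 DD.
Night half: max(0, 4.4 − 8.1) × 0.5 = 0.0 × 0.5 = 0.00 DD.
Per 24 h: 3.85 DD/day.
Duration = 156 / 3.85 = 40.519 ≈ 40.5 days.

40.5 days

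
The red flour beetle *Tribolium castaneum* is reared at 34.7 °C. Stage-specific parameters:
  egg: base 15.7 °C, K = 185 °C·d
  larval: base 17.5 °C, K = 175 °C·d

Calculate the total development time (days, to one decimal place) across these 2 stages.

egg: 185 / (34.7 − 15.7) = 185 / 19.0 = 9.737 d.
larval: 175 / (34.7 − 17.5) = 175 / 17.2 = 10.174 d.
Sum = 19.911 ≈ 19.9 days.

19.9 days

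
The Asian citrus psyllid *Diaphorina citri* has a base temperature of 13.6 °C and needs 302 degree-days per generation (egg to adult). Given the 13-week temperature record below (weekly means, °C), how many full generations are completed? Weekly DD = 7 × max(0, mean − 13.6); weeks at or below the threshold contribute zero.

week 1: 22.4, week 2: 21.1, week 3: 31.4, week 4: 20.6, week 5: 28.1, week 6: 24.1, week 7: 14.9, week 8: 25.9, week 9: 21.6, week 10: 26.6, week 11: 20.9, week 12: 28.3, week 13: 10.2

Weekly DD (7 × max(0, T̄ − 13.6)): 61.6, 52.5, 124.6, 49.0, 101.5, 73.5, 9.1, 86.1, 56.0, 91.0, 51.1, 102.9, 0.0.
Season total = 858.9 DD.
Complete generations = ⌊858.9 / 302⌋ = 2.

2 generations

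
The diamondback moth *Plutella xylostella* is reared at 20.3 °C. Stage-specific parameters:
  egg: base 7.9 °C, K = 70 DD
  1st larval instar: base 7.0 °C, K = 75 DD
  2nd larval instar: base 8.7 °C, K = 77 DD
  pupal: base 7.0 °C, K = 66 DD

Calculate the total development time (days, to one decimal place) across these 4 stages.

egg: 70 / (20.3 − 7.9) = 70 / 12.4 = 5.645 d.
1st larval instar: 75 / (20.3 − 7.0) = 75 / 13.3 = 5.639 d.
2nd larval instar: 77 / (20.3 − 8.7) = 77 / 11.6 = 6.638 d.
pupal: 66 / (20.3 − 7.0) = 66 / 13.3 = 4.962 d.
Sum = 22.885 ≈ 22.9 days.

22.9 days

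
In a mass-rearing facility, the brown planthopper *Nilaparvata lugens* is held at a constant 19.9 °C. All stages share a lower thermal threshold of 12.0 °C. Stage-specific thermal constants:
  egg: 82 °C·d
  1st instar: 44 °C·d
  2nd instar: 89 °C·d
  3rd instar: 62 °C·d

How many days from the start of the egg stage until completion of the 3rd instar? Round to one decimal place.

35.1 days

Daily accumulation at 19.9 °C = 19.9 − 12.0 = 7.9 DD/day.
Total K = 82 + 44 + 89 + 62 = 277 DD.
Total duration = 277 / 7.9 = 35.063 ≈ 35.1 days.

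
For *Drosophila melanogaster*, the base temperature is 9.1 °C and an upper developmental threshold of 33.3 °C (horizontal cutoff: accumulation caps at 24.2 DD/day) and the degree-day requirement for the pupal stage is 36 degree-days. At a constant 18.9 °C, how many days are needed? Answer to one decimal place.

3.7 days

Daily accumulation = 18.9 − 9.1 = 9.8 DD/day.
Duration = 36 / 9.8 = 3.673 ≈ 3.7 days.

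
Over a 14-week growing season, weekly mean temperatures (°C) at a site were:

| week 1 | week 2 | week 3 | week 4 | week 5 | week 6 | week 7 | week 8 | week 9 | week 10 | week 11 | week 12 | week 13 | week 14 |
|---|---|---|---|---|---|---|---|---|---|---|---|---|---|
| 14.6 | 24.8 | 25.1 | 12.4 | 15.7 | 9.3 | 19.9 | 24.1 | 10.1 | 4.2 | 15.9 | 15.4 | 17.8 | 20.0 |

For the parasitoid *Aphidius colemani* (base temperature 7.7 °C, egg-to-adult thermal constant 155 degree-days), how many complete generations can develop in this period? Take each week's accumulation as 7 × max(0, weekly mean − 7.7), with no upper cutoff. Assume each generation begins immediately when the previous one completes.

5 generations

Weekly DD (7 × max(0, T̄ − 7.7)): 48.3, 119.7, 121.8, 32.9, 56.0, 11.2, 85.4, 114.8, 16.8, 0.0, 57.4, 53.9, 70.7, 86.1.
Season total = 875.0 DD.
Complete generations = ⌊875.0 / 155⌋ = 5.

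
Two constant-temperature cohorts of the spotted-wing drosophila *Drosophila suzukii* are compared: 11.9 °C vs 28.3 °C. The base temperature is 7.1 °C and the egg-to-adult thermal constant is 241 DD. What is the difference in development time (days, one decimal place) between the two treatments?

38.8 days

At 11.9 °C: 241 / (11.9 − 7.1) = 241 / 4.8 = 50.208 d.
At 28.3 °C: 241 / (28.3 − 7.1) = 241 / 21.2 = 11.368 d.
Difference = |50.208 − 11.368| = 38.840 ≈ 38.8 days.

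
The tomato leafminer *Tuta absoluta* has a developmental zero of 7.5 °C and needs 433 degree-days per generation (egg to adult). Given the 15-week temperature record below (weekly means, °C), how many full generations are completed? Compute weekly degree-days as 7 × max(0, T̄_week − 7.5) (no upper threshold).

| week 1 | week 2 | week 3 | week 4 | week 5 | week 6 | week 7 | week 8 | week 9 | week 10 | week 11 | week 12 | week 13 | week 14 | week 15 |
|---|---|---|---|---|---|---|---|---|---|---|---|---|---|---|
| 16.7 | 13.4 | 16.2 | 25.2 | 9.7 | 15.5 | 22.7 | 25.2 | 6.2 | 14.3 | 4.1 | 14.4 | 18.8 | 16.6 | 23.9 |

Weekly DD (7 × max(0, T̄ − 7.5)): 64.4, 41.3, 60.9, 123.9, 15.4, 56.0, 106.4, 123.9, 0.0, 47.6, 0.0, 48.3, 79.1, 63.7, 114.8.
Season total = 945.7 DD.
Complete generations = ⌊945.7 / 433⌋ = 2.

2 generations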